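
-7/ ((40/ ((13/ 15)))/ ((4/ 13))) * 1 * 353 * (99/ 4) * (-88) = 896973/ 25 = 35878.92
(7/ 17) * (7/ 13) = 49/ 221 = 0.22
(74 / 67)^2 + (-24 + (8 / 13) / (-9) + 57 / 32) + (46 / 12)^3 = 1777898027 / 50420448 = 35.26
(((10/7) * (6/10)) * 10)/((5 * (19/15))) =180/133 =1.35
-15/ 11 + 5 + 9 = 139/ 11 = 12.64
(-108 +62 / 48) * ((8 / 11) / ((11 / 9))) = -7683 / 121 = -63.50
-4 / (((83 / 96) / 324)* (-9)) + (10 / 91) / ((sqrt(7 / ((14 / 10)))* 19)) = 166.56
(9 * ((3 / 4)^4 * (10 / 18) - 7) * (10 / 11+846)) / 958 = -36618867 / 674432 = -54.30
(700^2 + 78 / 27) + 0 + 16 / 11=48510430 / 99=490004.34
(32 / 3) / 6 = 1.78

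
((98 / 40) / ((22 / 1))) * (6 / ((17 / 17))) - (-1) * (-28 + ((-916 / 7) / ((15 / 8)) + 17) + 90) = 9127 / 924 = 9.88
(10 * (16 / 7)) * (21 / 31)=480 / 31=15.48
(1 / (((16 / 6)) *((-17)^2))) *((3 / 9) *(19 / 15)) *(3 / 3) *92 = 437 / 8670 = 0.05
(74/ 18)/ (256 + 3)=1/ 63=0.02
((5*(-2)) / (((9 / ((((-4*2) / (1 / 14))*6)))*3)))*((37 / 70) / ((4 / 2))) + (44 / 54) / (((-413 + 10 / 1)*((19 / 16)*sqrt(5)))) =592 / 9-352*sqrt(5) / 1033695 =65.78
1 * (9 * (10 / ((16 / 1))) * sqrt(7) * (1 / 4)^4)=45 * sqrt(7) / 2048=0.06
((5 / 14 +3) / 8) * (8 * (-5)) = -235 / 14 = -16.79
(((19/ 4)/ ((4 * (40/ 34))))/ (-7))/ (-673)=323/ 1507520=0.00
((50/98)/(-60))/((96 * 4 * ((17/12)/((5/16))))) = -25/5117952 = -0.00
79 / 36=2.19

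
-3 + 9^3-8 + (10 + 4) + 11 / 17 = 12455 / 17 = 732.65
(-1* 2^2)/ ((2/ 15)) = -30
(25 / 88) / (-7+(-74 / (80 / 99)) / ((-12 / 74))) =250 / 490787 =0.00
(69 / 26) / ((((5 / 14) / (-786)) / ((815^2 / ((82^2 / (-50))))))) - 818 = 630394750621 / 21853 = 28847057.64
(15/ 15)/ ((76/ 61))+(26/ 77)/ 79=373039/ 462308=0.81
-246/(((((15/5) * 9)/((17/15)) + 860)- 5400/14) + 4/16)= -39032/79073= -0.49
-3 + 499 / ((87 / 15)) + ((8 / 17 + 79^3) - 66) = 243076857 / 493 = 493056.51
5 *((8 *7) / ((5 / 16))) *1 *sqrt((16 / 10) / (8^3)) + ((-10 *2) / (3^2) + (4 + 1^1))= 25 / 9 + 112 *sqrt(5) / 5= 52.87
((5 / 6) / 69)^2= 25 / 171396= 0.00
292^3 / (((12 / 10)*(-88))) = -7780340 / 33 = -235767.88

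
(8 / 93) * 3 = 8 / 31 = 0.26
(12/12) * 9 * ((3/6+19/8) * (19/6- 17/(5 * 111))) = 240189/2960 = 81.14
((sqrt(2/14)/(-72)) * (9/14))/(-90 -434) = 0.00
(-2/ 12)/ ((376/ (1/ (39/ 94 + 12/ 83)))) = -83/ 104760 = -0.00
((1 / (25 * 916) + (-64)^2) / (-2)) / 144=-93798401 / 6595200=-14.22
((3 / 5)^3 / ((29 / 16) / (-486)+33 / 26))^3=20332468359946469376 / 4088995995990201171875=0.00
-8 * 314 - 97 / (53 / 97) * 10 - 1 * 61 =-230459 / 53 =-4348.28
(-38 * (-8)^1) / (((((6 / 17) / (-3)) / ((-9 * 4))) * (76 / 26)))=31824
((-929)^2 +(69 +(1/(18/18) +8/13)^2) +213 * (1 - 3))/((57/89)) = 12975669293/9633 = 1347001.90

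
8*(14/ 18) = 6.22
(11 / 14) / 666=11 / 9324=0.00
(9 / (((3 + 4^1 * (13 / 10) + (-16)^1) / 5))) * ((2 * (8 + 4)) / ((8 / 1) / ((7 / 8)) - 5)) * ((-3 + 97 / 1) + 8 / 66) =-13045200 / 4147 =-3145.70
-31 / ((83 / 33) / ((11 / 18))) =-3751 / 498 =-7.53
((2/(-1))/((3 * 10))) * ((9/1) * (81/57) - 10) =-53/285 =-0.19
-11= -11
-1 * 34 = -34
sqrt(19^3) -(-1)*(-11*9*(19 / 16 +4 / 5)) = -113.94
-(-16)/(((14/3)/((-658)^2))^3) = 12777768084719232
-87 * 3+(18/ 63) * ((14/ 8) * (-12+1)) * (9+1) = -316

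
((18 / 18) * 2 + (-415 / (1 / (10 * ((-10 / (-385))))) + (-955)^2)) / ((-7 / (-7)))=70217779 / 77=911919.21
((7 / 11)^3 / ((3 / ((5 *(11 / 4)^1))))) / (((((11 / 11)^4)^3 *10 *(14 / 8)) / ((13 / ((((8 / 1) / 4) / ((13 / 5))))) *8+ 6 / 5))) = 9.21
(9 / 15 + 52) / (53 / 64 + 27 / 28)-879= -3411361 / 4015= -849.65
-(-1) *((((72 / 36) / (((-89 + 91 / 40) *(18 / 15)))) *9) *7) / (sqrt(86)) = -2100 *sqrt(86) / 149167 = -0.13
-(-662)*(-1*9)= -5958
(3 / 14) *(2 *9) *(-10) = -270 / 7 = -38.57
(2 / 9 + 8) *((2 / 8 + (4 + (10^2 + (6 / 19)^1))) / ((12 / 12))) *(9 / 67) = 294039 / 2546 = 115.49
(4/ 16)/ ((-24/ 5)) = -0.05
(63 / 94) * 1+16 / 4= 439 / 94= 4.67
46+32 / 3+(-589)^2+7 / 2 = 346981.17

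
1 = 1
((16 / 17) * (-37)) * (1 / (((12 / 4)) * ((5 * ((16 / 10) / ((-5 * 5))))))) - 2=34.27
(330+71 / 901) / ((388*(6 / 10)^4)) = 185875625 / 28316628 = 6.56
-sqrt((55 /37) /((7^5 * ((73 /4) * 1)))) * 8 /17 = -16 * sqrt(1039885) /15749531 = -0.00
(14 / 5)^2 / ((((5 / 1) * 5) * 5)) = 196 / 3125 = 0.06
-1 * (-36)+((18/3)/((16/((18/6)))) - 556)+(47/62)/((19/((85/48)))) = -29335273/56544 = -518.80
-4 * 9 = -36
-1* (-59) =59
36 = 36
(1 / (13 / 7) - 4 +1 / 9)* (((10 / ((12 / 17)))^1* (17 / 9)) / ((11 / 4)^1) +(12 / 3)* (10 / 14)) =-1465520 / 34749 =-42.17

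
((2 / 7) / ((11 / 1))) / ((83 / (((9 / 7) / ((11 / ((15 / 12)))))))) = 45 / 984214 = 0.00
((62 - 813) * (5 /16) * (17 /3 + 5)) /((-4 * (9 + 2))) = 56.89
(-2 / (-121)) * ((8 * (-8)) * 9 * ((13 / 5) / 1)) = -24.75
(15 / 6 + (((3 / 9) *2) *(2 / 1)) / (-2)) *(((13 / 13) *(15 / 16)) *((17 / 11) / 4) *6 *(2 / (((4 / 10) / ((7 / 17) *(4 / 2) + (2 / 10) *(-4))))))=15 / 32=0.47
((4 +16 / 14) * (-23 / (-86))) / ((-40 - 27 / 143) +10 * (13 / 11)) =-59202 / 1221157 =-0.05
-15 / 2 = -7.50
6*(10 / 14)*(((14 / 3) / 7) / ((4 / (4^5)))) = 5120 / 7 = 731.43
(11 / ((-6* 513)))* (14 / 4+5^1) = -187 / 6156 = -0.03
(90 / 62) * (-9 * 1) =-405 / 31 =-13.06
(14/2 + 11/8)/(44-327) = -67/2264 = -0.03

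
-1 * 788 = -788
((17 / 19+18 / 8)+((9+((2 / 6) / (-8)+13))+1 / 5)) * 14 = 403837 / 1140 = 354.24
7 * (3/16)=21/16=1.31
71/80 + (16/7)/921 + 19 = 10258457/515760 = 19.89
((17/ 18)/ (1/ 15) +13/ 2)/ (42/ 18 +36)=62/ 115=0.54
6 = 6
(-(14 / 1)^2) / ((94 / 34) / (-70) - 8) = 233240 / 9567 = 24.38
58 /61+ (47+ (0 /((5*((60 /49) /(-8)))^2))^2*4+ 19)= 4084 /61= 66.95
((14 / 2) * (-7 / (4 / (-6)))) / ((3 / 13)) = 637 / 2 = 318.50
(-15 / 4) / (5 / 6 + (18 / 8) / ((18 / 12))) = -45 / 28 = -1.61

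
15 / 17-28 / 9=-341 / 153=-2.23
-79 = -79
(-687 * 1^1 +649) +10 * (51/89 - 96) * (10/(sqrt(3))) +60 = 22 - 283100 * sqrt(3)/89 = -5487.48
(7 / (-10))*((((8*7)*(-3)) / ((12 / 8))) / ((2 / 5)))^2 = -54880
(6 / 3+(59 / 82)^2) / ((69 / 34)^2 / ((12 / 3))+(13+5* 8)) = 19569924 / 419969273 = 0.05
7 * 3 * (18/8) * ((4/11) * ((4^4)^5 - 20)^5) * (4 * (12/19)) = 14578141936191685494378319999834809887034311421314842706613583872/209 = 69751875292783184183628320000000000000000000000000000000000000.00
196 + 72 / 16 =401 / 2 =200.50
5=5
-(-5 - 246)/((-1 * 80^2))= -251/6400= -0.04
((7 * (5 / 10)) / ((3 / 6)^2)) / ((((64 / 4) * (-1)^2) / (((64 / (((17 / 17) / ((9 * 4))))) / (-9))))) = -224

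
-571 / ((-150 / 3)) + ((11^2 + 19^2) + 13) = 25321 / 50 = 506.42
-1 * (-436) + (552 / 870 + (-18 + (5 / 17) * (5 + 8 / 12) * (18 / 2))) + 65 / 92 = 5794109 / 13340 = 434.34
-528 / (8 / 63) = -4158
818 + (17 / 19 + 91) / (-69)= 816.67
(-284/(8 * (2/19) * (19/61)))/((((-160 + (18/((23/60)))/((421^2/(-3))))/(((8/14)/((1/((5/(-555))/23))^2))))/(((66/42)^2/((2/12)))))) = 92883323291/10566492057382380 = 0.00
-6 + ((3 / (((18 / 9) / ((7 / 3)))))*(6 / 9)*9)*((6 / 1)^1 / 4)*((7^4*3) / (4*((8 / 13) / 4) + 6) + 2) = 5909061 / 172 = 34355.01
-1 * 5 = -5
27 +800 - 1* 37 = 790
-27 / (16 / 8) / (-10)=27 / 20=1.35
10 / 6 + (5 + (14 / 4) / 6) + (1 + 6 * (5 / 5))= 57 / 4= 14.25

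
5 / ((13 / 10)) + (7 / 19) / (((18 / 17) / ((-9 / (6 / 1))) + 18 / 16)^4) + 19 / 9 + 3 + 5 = 67522510459 / 2607332247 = 25.90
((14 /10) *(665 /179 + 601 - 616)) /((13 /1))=-2828 /2327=-1.22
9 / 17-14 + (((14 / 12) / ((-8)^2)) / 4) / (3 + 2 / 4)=-175855 / 13056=-13.47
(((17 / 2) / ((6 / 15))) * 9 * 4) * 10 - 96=7554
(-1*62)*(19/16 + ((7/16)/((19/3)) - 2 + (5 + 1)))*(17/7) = -421073/532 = -791.49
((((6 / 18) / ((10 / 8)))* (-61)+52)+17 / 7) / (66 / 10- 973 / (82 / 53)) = -328574 / 5357919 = -0.06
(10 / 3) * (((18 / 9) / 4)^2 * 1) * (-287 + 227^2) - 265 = 127310 / 3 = 42436.67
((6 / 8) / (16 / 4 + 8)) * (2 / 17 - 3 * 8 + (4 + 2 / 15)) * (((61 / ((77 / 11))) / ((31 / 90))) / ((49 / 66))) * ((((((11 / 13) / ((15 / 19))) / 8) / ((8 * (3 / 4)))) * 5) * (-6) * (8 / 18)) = 176560901 / 14099358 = 12.52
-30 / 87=-10 / 29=-0.34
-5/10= -1/2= -0.50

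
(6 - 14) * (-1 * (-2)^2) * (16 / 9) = 512 / 9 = 56.89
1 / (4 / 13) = 13 / 4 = 3.25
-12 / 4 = -3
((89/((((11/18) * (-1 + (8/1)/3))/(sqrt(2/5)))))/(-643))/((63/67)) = -35778 * sqrt(10)/1237775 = -0.09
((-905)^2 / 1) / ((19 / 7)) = 5733175 / 19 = 301746.05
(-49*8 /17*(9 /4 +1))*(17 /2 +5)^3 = -12538071 /68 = -184383.40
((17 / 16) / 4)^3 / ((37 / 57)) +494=4791748073 / 9699328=494.03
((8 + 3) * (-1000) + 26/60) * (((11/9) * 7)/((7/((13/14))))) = -6741163/540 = -12483.64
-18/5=-3.60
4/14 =2/7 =0.29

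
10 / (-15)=-0.67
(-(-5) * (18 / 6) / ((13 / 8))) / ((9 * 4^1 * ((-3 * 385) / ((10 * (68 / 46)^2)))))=-23120 / 4765761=-0.00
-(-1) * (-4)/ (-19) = 4/ 19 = 0.21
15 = 15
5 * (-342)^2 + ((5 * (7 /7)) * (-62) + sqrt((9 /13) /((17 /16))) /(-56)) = 584510 -3 * sqrt(221) /3094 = 584509.99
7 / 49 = 1 / 7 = 0.14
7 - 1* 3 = 4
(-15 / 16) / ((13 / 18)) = -135 / 104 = -1.30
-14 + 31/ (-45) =-661/ 45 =-14.69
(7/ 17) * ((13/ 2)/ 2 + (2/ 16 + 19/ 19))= 245/ 136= 1.80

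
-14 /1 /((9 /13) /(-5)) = 910 /9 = 101.11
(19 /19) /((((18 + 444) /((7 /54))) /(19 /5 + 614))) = 3089 /17820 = 0.17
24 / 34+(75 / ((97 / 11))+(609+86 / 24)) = 12304067 / 19788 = 621.79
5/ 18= 0.28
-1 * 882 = -882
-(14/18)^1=-7/9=-0.78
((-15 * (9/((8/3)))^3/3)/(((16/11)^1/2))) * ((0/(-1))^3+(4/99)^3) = -135/7744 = -0.02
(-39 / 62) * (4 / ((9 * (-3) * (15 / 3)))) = 26 / 1395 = 0.02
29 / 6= 4.83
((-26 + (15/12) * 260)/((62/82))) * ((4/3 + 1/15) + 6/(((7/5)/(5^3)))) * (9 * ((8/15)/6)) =921827764/5425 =169922.17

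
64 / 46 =32 / 23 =1.39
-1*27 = -27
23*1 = 23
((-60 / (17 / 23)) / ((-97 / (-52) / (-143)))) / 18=1710280 / 4947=345.72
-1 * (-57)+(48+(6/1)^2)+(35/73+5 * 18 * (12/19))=275072/1387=198.32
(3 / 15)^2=1 / 25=0.04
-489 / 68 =-7.19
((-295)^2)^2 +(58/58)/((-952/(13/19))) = 136986766104987/18088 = 7573350625.00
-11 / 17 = -0.65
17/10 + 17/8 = 153/40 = 3.82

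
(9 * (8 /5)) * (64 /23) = 4608 /115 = 40.07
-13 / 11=-1.18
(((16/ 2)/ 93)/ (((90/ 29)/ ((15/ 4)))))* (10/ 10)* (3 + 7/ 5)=638/ 1395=0.46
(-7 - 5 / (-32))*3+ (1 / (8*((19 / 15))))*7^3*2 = 28677 / 608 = 47.17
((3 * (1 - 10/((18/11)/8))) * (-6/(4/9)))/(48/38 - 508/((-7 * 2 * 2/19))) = 515907/92030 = 5.61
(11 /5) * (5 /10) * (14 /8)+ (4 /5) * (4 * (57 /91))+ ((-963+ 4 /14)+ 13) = -3442657 /3640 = -945.78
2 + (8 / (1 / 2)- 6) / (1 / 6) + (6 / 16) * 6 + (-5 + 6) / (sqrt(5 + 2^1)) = 64.63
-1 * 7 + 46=39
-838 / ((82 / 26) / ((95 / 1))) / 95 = -10894 / 41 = -265.71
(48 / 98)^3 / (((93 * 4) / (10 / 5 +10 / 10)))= 3456 / 3647119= 0.00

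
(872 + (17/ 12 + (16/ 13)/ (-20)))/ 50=681217/ 39000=17.47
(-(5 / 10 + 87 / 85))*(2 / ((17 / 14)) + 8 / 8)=-2331 / 578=-4.03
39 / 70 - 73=-5071 / 70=-72.44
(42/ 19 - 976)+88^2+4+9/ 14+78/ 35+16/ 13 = 117197027/ 17290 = 6778.31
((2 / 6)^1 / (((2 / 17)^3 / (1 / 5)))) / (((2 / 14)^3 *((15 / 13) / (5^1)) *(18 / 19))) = 416234273 / 6480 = 64233.68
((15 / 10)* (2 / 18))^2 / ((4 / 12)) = 1 / 12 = 0.08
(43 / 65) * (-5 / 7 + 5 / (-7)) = -0.95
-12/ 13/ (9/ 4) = -16/ 39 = -0.41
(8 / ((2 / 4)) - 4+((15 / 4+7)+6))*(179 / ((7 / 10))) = 102925 / 14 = 7351.79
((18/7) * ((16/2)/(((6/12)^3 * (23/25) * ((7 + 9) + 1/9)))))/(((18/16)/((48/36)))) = 61440/4669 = 13.16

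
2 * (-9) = -18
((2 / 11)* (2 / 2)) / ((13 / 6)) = 12 / 143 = 0.08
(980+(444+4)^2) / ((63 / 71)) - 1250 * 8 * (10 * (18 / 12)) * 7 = -2468116 / 3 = -822705.33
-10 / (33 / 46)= -460 / 33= -13.94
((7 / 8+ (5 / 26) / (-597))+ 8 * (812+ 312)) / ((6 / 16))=558349603 / 23283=23981.00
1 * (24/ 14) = 12/ 7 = 1.71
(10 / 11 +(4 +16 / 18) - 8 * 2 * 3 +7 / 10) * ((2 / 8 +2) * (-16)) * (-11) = -82174 / 5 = -16434.80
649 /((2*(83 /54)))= 17523 /83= 211.12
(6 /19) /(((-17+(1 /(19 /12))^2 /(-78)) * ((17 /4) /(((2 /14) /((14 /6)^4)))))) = -480168 /22801804795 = -0.00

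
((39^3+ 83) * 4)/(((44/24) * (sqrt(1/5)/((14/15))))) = 6653024 * sqrt(5)/55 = 270483.89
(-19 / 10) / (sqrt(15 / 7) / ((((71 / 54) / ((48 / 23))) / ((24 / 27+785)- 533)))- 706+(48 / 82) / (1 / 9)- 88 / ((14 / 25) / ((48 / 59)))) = 104132026666728144 *sqrt(105) / 326179135608298440725+1203722910649614187 / 260943308486638752580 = 0.01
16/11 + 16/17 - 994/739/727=240503466/100466311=2.39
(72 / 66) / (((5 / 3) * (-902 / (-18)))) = 324 / 24805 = 0.01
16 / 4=4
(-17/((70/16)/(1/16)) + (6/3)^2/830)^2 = 1912689/33756100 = 0.06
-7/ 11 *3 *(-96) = 2016/ 11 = 183.27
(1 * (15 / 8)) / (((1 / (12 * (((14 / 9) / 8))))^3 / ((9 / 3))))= 1715 / 24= 71.46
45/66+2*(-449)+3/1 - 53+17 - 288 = -1218.32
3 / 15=1 / 5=0.20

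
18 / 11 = 1.64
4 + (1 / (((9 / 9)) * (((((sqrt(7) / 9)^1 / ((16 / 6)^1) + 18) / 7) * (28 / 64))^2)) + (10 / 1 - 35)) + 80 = 2082248237387 / 34825904689 - 127401984 * sqrt(7) / 34825904689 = 59.78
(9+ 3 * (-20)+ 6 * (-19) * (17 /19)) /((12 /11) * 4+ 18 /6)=-187 /9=-20.78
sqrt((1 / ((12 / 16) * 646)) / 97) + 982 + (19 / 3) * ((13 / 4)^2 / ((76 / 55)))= sqrt(187986) / 93993 + 197839 / 192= 1030.42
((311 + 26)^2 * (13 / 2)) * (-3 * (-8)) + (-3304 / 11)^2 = 2154644860 / 121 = 17806982.31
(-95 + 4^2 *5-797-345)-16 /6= -3479 /3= -1159.67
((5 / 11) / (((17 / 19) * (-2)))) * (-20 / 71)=950 / 13277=0.07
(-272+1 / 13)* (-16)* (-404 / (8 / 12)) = -34275360 / 13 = -2636566.15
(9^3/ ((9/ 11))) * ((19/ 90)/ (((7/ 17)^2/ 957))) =520233813/ 490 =1061701.66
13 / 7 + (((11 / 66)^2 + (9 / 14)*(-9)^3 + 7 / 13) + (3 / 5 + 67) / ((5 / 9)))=-28217783 / 81900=-344.54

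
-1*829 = -829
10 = 10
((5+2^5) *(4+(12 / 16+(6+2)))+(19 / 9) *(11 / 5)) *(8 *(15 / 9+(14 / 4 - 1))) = 428755 / 27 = 15879.81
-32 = -32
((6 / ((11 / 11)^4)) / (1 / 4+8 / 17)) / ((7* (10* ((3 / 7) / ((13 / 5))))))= 884 / 1225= 0.72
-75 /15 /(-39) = 5 /39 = 0.13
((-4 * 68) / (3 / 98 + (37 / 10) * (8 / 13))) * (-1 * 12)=20791680 / 14699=1414.50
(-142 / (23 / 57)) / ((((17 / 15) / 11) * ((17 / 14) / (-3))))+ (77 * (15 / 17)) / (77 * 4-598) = 3253212039 / 385526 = 8438.37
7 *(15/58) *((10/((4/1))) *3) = 1575/116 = 13.58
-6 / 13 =-0.46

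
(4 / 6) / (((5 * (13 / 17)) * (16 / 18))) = 51 / 260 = 0.20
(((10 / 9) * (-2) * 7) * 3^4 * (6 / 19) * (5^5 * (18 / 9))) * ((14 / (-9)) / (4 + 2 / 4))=49000000 / 57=859649.12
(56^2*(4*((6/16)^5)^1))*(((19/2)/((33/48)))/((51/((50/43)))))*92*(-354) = -7674954525/8041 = -954477.62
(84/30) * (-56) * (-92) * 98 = 7068544/5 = 1413708.80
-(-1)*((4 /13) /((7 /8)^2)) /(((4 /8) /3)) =1536 /637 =2.41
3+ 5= 8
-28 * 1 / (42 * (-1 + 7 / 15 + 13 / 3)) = -10 / 57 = -0.18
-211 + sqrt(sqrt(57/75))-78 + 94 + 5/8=-1555/8 + 19^(1/4) * sqrt(5)/5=-193.44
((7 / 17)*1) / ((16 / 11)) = 77 / 272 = 0.28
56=56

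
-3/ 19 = -0.16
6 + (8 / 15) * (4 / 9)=842 / 135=6.24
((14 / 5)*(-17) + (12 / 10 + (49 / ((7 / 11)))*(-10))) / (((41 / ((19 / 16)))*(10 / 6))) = -116337 / 8200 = -14.19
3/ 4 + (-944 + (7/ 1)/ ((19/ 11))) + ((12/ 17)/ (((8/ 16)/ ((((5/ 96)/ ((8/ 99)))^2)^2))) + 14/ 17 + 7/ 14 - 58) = -172651541432407/ 173409304576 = -995.63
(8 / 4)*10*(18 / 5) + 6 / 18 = 72.33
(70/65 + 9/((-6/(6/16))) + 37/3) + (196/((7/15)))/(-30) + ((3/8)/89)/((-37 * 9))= -789231/684944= -1.15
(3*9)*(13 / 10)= 351 / 10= 35.10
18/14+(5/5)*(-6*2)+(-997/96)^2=6266863/64512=97.14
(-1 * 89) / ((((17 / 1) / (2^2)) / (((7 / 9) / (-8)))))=2.04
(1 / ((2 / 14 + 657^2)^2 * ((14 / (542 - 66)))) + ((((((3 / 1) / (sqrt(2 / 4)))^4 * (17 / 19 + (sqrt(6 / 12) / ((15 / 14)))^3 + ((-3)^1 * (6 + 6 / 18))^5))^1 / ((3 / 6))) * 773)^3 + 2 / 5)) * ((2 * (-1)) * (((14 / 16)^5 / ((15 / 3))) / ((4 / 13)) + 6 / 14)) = 466110729752581989822322582944754639230599534325597402726791087 / 160309261668497981440000000 - 20194423709811404715692500504404941684883 * sqrt(2) / 28203125000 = 2907571044666546200212131000000000000.00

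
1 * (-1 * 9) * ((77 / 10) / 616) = -9 / 80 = -0.11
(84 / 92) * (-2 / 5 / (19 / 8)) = -336 / 2185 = -0.15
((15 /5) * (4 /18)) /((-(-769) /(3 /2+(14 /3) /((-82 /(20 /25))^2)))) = 378337 /290855025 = 0.00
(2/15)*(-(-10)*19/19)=4/3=1.33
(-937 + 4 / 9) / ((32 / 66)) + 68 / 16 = -92515 / 48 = -1927.40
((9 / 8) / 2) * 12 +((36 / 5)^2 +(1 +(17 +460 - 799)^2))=10374359 / 100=103743.59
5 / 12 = 0.42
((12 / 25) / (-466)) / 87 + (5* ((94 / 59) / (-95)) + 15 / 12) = 883299857 / 757459700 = 1.17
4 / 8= 1 / 2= 0.50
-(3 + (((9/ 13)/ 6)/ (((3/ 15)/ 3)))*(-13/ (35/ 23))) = 165/ 14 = 11.79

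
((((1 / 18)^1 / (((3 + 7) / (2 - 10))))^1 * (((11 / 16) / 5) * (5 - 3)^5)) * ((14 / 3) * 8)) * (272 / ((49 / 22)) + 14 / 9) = -38397568 / 42525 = -902.94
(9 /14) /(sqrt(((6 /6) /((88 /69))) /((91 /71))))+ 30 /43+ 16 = 3 * sqrt(9807798) /11431+ 718 /43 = 17.52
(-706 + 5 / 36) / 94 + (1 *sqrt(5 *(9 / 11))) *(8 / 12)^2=-25411 / 3384 + 4 *sqrt(55) / 33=-6.61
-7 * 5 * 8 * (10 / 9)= -2800 / 9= -311.11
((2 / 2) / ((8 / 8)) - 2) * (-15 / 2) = 7.50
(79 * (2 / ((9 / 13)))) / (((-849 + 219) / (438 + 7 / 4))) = -1806493 / 11340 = -159.30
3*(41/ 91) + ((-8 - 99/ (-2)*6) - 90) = 18232/ 91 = 200.35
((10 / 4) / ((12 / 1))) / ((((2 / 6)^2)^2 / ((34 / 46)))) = 2295 / 184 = 12.47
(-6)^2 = 36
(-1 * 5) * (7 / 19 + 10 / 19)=-85 / 19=-4.47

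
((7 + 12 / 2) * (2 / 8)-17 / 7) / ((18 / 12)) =23 / 42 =0.55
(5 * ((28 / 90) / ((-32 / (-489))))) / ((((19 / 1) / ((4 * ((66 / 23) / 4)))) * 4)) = 12551 / 13984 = 0.90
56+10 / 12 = 341 / 6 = 56.83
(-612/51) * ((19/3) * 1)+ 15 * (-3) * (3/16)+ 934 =13593/16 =849.56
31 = 31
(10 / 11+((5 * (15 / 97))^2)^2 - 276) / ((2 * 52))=-267541557431 / 101277497464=-2.64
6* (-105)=-630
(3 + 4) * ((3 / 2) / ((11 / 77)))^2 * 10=15435 / 2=7717.50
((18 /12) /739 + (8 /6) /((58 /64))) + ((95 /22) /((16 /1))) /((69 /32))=17333825 /10844086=1.60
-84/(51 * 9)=-28/153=-0.18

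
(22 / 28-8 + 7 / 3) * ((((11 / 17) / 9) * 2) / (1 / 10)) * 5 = -35.09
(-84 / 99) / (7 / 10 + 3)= -280 / 1221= -0.23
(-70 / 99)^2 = 4900 / 9801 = 0.50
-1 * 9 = -9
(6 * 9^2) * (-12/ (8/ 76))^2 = 6316056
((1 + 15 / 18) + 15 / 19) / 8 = 299 / 912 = 0.33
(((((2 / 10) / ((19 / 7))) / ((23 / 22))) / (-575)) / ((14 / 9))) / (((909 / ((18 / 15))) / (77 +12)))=-5874 / 634469375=-0.00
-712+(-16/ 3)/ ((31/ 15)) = -22152/ 31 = -714.58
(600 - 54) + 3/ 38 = 20751/ 38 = 546.08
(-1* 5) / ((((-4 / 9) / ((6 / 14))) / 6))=405 / 14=28.93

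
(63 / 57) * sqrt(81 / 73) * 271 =51219 * sqrt(73) / 1387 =315.51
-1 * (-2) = 2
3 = 3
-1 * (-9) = 9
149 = 149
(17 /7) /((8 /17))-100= -5311 /56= -94.84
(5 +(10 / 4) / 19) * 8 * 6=4680 / 19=246.32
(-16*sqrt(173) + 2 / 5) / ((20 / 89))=89 / 50 - 356*sqrt(173) / 5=-934.71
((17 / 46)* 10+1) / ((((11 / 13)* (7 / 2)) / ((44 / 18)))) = 624 / 161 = 3.88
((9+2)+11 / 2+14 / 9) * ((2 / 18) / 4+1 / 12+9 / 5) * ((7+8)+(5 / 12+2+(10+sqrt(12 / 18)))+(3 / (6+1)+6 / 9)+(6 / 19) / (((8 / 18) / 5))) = 2795 * sqrt(6) / 243+143034125 / 129276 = 1134.60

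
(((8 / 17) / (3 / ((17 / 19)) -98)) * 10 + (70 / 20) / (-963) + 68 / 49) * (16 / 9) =1621005640 / 683314947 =2.37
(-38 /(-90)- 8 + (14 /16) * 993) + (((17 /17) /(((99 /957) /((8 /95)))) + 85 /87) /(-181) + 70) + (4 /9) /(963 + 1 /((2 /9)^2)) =1384257609139 /1486390824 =931.29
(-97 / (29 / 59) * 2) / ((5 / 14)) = -160244 / 145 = -1105.13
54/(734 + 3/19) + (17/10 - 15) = -1844957/139490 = -13.23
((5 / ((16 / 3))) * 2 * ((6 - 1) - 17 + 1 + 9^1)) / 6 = -5 / 8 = -0.62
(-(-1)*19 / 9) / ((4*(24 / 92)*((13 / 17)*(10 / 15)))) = 7429 / 1872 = 3.97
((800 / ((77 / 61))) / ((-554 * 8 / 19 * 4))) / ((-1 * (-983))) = -0.00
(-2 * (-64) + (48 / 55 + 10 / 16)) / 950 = 56979 / 418000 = 0.14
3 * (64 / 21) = 64 / 7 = 9.14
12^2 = 144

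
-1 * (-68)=68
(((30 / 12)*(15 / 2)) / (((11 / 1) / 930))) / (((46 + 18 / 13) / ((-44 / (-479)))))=453375 / 147532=3.07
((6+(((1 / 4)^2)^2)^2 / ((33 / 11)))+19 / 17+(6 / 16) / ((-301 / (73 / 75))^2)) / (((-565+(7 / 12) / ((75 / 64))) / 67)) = -270767273111949681 / 320516230055526400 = -0.84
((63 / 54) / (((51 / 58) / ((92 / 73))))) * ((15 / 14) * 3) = 5.37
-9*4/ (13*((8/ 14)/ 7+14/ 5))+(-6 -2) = -41122/ 4589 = -8.96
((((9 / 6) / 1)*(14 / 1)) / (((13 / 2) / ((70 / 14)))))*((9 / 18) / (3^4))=35 / 351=0.10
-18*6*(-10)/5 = 216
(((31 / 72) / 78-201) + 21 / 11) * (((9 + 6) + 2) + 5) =-12298699 / 2808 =-4379.88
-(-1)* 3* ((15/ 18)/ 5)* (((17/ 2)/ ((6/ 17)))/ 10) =289/ 240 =1.20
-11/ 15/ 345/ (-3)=0.00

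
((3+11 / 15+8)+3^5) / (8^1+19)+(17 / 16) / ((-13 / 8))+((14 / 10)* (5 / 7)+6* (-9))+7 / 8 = -1825661 / 42120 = -43.34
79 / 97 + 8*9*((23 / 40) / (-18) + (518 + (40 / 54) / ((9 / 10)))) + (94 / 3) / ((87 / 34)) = 28379865017 / 759510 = 37366.02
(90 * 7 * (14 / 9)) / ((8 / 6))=735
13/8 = 1.62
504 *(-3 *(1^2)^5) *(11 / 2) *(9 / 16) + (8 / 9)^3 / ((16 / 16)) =-13638271 / 2916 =-4677.05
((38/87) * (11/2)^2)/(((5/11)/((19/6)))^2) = 641.27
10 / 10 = 1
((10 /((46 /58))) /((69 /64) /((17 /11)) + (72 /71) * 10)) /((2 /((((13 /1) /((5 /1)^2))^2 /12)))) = 94648112 /7221272625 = 0.01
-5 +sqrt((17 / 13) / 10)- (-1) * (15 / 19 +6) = sqrt(2210) / 130 +34 / 19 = 2.15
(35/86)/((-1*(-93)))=35/7998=0.00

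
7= 7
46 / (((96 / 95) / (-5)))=-10925 / 48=-227.60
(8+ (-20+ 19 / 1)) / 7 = 1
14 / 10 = 7 / 5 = 1.40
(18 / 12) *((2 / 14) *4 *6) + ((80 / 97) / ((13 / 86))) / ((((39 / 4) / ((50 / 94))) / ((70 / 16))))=104280868 / 16179891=6.45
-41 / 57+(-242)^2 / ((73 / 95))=317121067 / 4161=76212.71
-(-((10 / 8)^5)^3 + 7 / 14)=29980707213 / 1073741824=27.92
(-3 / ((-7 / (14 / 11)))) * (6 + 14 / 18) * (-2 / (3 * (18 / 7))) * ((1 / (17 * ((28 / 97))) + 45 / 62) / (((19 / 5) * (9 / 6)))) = -380335 / 2433159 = -0.16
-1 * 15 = -15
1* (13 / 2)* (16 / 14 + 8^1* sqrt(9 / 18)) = 44.20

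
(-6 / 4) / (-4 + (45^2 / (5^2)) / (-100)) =150 / 481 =0.31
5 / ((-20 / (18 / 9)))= -1 / 2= -0.50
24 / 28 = 6 / 7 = 0.86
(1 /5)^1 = 1 /5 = 0.20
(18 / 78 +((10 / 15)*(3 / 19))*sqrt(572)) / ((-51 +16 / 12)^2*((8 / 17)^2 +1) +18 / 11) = 85833 / 1121292913 +114444*sqrt(143) / 1638812719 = 0.00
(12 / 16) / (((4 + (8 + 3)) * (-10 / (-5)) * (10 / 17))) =17 / 400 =0.04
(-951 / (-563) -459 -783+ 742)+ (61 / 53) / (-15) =-223070798 / 447585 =-498.39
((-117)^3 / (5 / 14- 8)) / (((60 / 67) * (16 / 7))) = 1752698493 / 17120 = 102377.25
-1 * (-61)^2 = -3721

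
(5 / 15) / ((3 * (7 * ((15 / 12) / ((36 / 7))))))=0.07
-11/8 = -1.38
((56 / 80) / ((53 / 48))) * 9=1512 / 265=5.71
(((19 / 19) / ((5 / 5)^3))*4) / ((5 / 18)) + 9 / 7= 549 / 35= 15.69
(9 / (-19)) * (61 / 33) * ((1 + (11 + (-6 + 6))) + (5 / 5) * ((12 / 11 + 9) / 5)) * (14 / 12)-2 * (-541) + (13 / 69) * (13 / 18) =7622492839 / 7138395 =1067.82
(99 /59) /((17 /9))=891 /1003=0.89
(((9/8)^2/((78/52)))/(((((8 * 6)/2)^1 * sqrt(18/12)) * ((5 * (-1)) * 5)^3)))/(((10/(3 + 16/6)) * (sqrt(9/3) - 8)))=51 * sqrt(2)/2440000000 + 17 * sqrt(6)/305000000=0.00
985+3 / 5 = 4928 / 5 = 985.60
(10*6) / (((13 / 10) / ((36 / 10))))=2160 / 13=166.15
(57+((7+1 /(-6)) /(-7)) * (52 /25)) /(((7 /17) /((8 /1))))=3924824 /3675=1067.98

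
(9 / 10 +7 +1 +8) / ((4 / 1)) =169 / 40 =4.22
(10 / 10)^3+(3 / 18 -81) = -479 / 6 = -79.83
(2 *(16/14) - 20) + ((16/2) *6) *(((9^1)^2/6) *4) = 18020/7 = 2574.29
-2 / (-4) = 1 / 2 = 0.50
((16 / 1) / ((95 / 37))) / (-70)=-296 / 3325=-0.09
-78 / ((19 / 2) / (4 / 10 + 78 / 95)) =-18096 / 1805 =-10.03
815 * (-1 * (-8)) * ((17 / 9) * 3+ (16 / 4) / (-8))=101060 / 3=33686.67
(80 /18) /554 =0.01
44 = 44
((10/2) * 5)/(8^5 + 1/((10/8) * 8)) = 250/327681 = 0.00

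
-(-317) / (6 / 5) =1585 / 6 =264.17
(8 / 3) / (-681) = -8 / 2043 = -0.00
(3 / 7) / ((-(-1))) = 3 / 7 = 0.43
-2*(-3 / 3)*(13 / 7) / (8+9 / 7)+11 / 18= 91 / 90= 1.01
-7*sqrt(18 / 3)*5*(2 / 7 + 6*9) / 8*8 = -1900*sqrt(6) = -4654.03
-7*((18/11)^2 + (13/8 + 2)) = -42707/968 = -44.12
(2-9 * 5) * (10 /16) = -215 /8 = -26.88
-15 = -15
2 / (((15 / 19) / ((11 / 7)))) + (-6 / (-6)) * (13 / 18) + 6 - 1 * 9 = 1073 / 630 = 1.70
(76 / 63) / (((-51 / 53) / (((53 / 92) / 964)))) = -0.00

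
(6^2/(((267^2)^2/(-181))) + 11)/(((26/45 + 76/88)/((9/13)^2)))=55344296912850/15131107066283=3.66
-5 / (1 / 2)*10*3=-300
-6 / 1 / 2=-3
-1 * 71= -71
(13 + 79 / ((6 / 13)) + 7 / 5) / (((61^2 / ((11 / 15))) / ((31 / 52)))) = 1898347 / 87071400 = 0.02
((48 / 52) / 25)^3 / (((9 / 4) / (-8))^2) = 65536 / 102984375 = 0.00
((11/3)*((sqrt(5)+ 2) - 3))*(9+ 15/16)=-583/16+ 583*sqrt(5)/16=45.04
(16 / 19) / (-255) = -16 / 4845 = -0.00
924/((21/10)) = 440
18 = 18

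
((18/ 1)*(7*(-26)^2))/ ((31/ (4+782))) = 66948336/ 31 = 2159623.74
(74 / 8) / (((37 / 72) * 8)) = 9 / 4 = 2.25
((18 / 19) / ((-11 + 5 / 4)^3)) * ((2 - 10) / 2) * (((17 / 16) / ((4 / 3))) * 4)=544 / 41743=0.01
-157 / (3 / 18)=-942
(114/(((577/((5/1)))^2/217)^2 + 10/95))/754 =10624455625/264660474727311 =0.00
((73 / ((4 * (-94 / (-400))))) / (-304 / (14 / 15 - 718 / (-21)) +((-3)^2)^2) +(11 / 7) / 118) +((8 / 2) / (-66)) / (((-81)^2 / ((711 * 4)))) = 11010864854005 / 10382620473918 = 1.06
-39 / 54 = -13 / 18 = -0.72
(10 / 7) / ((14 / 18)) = 90 / 49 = 1.84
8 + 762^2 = 580652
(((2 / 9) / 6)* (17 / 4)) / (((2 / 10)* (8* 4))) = 85 / 3456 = 0.02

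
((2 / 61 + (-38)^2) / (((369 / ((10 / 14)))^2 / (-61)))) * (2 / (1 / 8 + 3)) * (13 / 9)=-6107296 / 20015667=-0.31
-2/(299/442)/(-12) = 17/69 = 0.25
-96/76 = -24/19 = -1.26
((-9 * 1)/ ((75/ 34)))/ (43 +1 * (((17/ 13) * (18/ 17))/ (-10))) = -663/ 6965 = -0.10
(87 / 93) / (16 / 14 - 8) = -203 / 1488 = -0.14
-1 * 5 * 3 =-15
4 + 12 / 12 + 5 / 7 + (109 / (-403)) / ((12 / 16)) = 45308 / 8463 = 5.35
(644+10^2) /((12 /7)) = 434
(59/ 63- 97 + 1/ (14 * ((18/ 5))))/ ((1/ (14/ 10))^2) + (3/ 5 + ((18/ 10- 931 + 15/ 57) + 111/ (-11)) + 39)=-204591349/ 188100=-1087.67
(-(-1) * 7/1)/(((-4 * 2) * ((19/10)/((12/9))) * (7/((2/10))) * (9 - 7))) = -1/114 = -0.01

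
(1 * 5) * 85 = 425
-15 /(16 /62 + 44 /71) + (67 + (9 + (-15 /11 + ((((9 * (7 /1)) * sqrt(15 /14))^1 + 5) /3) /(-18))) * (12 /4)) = 4625039 /63756-sqrt(210) /4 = 68.92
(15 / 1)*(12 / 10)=18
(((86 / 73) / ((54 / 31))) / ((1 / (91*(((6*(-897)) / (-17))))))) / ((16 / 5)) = 6088.77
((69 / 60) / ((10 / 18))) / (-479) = -0.00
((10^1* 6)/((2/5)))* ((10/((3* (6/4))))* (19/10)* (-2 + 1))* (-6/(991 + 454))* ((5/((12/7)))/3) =6650/2601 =2.56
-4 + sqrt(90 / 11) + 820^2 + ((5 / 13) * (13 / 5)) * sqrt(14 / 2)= sqrt(7) + 3 * sqrt(110) / 11 + 672396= 672401.51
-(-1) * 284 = 284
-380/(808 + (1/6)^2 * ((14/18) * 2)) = -61560/130903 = -0.47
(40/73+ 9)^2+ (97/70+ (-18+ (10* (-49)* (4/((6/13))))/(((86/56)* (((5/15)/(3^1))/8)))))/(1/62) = -99009572924646/8020145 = -12345110.09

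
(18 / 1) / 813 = 6 / 271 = 0.02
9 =9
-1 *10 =-10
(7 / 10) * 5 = 7 / 2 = 3.50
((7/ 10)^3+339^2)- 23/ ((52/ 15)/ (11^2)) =114118.55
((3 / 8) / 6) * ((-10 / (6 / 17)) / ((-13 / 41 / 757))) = 2638145 / 624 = 4227.80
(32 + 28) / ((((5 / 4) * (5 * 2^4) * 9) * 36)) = 1 / 540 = 0.00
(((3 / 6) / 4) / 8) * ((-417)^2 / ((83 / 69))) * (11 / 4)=131981751 / 21248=6211.49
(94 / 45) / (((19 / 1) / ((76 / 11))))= 376 / 495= 0.76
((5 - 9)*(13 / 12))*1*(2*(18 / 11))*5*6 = -4680 / 11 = -425.45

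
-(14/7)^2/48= -1/12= -0.08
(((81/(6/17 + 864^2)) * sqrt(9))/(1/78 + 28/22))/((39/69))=0.00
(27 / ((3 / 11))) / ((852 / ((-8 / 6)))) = -0.15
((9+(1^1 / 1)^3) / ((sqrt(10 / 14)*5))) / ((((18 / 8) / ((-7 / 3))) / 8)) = -448*sqrt(35) / 135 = -19.63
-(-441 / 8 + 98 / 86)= 18571 / 344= 53.99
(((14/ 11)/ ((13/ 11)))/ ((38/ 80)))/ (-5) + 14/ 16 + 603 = 1192361/ 1976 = 603.42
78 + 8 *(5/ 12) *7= 304/ 3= 101.33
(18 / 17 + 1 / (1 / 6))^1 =120 / 17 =7.06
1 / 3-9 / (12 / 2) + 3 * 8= 137 / 6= 22.83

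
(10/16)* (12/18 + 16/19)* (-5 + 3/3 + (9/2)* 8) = 1720/57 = 30.18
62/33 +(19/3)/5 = 173/55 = 3.15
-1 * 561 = -561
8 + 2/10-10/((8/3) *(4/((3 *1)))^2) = 1949/320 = 6.09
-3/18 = -1/6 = -0.17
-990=-990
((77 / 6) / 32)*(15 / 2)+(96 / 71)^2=3120433 / 645248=4.84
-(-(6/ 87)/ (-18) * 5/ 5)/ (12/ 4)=-1/ 783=-0.00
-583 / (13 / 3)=-1749 / 13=-134.54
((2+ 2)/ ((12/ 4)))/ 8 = 1/ 6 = 0.17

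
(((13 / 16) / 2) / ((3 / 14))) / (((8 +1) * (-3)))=-91 / 1296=-0.07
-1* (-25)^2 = -625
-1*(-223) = 223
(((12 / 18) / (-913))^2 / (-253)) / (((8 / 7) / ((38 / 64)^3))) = -48013 / 124389727469568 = -0.00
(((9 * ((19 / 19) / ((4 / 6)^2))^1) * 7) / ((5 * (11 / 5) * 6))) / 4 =189 / 352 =0.54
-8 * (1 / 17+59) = -8032 / 17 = -472.47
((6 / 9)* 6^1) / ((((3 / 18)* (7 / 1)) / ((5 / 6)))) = 20 / 7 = 2.86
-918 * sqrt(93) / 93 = -306 * sqrt(93) / 31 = -95.19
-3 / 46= -0.07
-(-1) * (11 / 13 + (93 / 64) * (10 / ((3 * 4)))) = 3423 / 1664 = 2.06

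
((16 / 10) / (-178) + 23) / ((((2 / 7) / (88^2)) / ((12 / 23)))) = 3327612288 / 10235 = 325120.89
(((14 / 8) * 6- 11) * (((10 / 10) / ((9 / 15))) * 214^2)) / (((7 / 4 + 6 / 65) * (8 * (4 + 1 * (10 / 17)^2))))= -1075347325 / 1804872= -595.80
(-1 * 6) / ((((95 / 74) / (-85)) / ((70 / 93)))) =176120 / 589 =299.02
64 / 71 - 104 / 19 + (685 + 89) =1037958 / 1349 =769.43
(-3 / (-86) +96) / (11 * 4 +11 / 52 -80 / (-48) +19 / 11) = 7086222 / 3512713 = 2.02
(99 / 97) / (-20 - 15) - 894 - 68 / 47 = -142886623 / 159565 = -895.48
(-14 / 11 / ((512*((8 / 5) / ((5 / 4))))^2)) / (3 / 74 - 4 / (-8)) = -32375 / 5905580032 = -0.00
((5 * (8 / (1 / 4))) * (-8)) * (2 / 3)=-2560 / 3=-853.33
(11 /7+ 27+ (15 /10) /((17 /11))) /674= 7031 /160412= 0.04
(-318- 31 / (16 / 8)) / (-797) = 667 / 1594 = 0.42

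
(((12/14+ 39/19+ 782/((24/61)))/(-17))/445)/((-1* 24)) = 3176827/289769760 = 0.01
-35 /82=-0.43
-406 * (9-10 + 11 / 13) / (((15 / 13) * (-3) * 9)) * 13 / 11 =-10556 / 4455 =-2.37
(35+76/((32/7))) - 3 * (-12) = 701/8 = 87.62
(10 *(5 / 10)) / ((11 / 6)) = 2.73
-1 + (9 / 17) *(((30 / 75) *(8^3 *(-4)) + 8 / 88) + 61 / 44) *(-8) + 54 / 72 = 12951793 / 3740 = 3463.05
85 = 85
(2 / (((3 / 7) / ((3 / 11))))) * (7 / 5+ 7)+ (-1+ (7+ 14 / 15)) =2908 / 165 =17.62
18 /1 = 18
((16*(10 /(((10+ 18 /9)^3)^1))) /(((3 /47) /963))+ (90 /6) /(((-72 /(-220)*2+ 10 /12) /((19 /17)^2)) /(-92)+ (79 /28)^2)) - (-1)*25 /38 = 2042829256445270 /1459695790503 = 1399.49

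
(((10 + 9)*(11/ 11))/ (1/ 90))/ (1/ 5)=8550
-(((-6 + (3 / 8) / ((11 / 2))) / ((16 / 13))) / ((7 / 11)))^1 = 3393 / 448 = 7.57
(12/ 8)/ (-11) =-0.14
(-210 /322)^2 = 225 /529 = 0.43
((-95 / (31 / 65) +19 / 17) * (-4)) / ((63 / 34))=835088 / 1953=427.59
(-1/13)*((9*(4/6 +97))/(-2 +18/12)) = 1758/13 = 135.23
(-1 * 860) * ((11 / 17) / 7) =-79.50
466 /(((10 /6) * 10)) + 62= 2249 /25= 89.96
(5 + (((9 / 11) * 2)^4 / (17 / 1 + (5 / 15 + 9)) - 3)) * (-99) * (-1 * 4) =94615416 / 105149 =899.82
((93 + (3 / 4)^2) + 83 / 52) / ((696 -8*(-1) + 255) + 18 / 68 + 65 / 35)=2355367 / 23789688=0.10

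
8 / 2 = 4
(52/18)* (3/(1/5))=130/3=43.33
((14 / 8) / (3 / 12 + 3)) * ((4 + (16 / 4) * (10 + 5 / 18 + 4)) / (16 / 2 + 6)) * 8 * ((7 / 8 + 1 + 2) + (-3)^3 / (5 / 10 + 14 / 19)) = -1856525 / 5499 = -337.61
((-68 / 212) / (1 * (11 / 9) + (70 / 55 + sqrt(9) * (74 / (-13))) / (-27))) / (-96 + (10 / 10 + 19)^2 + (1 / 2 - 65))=-131274 / 177175873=-0.00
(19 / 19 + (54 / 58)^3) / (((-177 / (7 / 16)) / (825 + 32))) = -33048491 / 8633706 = -3.83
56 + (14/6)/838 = 140791/2514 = 56.00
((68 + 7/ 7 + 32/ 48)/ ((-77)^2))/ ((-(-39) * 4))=0.00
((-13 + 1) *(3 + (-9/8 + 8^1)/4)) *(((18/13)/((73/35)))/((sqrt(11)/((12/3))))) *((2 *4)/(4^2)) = -142695 *sqrt(11)/20878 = -22.67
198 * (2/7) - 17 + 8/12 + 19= 1244/21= 59.24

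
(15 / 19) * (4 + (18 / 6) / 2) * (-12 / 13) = -990 / 247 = -4.01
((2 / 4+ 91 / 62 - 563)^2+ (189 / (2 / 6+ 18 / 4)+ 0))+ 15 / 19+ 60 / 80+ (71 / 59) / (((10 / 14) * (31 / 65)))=39339026027591 / 124964596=314801.37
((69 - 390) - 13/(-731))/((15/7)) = -1642466/10965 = -149.79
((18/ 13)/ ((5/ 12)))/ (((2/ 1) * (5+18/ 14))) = 189/ 715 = 0.26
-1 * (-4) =4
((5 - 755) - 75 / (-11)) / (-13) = 8175 / 143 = 57.17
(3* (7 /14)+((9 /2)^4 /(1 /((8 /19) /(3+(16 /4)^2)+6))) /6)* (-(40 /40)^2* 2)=-2385933 /2888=-826.15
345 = 345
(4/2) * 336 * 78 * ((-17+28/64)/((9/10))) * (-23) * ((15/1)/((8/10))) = 415983750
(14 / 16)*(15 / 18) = 35 / 48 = 0.73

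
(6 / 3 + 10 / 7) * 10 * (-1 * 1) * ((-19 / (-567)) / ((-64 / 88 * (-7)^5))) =-2090 / 22235661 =-0.00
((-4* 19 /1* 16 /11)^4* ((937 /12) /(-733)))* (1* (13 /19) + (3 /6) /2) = -478474344071168 /32195559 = -14861501.37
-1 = -1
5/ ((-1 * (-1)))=5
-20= -20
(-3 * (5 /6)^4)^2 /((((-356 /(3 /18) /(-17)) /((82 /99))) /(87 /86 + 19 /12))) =364563671875 /10181778444288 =0.04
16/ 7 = 2.29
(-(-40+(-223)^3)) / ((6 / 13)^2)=1874143583 / 36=52059543.97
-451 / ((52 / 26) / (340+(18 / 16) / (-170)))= -208538341 / 2720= -76668.51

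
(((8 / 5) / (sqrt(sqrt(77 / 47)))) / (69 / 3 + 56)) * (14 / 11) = 0.02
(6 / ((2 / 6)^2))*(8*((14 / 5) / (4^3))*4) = 378 / 5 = 75.60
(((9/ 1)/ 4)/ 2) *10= 45/ 4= 11.25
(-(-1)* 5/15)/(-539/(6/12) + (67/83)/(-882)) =-0.00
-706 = -706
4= 4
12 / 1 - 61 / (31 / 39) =-64.74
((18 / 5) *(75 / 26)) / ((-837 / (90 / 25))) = -18 / 403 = -0.04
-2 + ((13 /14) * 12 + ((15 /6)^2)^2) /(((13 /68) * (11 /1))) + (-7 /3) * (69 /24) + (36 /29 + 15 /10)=12475681 /696696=17.91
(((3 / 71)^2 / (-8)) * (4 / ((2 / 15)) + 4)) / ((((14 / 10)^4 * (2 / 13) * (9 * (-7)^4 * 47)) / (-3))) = 414375 / 10926696052216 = 0.00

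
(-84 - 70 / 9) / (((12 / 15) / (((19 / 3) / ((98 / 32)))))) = -237.25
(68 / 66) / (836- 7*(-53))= 2 / 2343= 0.00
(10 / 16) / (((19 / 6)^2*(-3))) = -15 / 722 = -0.02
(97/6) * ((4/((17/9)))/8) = 291/68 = 4.28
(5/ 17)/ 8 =5/ 136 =0.04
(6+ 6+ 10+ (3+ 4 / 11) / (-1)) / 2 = 205 / 22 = 9.32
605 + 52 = 657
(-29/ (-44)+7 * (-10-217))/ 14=-113.45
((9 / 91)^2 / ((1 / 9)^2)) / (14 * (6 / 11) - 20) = -72171 / 1126216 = -0.06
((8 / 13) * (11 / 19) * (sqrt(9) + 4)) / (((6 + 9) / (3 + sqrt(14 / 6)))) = 616 * sqrt(21) / 11115 + 616 / 1235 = 0.75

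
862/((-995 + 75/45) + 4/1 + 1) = -2586/2965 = -0.87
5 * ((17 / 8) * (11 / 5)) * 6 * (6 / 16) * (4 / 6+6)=2805 / 8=350.62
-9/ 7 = -1.29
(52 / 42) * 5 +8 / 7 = 22 / 3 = 7.33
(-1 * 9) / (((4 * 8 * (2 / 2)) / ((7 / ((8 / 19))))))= -1197 / 256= -4.68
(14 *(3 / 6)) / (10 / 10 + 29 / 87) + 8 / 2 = 37 / 4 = 9.25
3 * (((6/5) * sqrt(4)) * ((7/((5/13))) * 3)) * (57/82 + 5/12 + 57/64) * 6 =38729691/8200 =4723.13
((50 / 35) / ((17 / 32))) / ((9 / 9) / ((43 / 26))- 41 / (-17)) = 2752 / 3087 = 0.89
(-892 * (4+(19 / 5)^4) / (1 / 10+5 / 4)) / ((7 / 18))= -947810656 / 2625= -361070.73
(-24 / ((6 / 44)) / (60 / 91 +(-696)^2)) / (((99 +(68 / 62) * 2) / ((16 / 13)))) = -152768 / 34571242623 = -0.00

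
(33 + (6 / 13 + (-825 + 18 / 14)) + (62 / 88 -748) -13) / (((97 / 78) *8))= -18625185 / 119504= -155.85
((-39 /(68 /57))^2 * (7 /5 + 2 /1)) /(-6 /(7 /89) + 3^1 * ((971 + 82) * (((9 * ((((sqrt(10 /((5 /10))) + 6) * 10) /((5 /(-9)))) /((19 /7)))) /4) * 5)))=-13735151982473103 /2376092097587899840 + 915627402845883 * sqrt(5) /475218419517579968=-0.00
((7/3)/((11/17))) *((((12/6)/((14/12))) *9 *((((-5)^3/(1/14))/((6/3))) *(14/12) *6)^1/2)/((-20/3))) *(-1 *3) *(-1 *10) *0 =0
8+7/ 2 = 23/ 2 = 11.50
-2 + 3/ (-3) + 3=0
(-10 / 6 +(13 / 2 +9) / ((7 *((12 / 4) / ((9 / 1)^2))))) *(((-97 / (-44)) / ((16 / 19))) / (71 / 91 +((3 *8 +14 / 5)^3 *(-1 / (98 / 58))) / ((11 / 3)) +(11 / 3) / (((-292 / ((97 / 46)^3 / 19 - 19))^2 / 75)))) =-116588159170829377129553000 / 2379329576503522810947371973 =-0.05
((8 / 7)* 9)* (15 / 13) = 1080 / 91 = 11.87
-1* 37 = -37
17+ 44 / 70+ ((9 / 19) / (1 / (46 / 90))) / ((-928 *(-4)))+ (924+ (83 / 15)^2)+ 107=119884418509 / 111081600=1079.25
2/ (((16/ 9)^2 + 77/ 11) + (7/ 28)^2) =2592/ 13249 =0.20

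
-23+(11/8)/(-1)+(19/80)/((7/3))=-13593/560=-24.27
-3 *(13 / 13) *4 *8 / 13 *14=-1344 / 13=-103.38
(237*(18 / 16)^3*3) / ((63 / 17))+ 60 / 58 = 28499883 / 103936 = 274.21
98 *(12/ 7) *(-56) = -9408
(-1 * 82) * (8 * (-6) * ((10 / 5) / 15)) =2624 / 5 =524.80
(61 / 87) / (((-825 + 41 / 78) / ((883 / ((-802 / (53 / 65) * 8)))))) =2854739 / 29913974440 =0.00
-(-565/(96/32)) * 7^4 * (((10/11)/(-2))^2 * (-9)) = -840846.07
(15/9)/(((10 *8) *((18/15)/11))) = 55/288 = 0.19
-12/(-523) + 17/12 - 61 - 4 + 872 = 5073767/6276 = 808.44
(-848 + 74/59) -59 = -53439/59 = -905.75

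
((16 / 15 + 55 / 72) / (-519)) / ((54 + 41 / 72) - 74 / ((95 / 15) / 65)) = 12521 / 2502381855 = 0.00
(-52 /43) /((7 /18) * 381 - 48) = -0.01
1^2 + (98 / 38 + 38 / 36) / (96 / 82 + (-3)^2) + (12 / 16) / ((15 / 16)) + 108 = 78549901 / 713070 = 110.16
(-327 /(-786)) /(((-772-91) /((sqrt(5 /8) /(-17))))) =109 * sqrt(10) /15375208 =0.00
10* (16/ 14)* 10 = 800/ 7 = 114.29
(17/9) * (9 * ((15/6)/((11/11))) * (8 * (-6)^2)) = 12240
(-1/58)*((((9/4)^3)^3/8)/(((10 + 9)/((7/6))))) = -903981141/4622123008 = -0.20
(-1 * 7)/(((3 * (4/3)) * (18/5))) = -0.49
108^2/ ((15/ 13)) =50544/ 5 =10108.80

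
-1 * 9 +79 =70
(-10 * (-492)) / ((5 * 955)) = 984 / 955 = 1.03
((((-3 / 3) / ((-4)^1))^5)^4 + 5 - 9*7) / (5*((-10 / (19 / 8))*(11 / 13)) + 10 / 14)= 12251247228514567 / 3611895697244160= 3.39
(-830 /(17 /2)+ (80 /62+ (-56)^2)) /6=266982 /527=506.61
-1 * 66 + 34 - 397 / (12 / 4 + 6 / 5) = -2657 / 21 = -126.52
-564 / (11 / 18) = -10152 / 11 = -922.91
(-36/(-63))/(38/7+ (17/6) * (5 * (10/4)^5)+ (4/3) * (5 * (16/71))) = 0.00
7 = 7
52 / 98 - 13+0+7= -268 / 49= -5.47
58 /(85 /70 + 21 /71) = 57652 /1501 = 38.41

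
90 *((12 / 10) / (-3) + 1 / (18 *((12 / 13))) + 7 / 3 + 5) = 7553 / 12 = 629.42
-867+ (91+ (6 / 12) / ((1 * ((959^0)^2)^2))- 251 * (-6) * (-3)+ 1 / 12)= -63521 / 12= -5293.42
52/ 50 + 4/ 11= 386/ 275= 1.40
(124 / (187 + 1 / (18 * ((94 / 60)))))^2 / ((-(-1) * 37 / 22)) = 420324102 / 1608303013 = 0.26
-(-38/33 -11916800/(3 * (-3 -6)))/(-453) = 131084458/134541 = 974.31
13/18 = 0.72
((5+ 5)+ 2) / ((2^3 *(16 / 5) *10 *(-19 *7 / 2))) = -3 / 4256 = -0.00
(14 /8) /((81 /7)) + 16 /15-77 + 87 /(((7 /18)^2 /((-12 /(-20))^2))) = 52118293 /396900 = 131.31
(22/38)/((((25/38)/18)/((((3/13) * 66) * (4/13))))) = 313632/4225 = 74.23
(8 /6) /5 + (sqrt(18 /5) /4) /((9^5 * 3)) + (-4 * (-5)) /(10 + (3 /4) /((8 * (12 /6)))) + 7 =sqrt(10) /1180980 + 89287 /9645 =9.26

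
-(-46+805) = -759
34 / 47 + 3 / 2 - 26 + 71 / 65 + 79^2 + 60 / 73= 2773921957 / 446030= 6219.14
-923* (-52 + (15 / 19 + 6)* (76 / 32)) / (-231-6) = -264901 / 1896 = -139.72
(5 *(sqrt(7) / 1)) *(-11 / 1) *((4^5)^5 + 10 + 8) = -163836813506103126.51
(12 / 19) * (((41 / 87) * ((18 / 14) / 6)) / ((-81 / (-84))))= 328 / 4959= 0.07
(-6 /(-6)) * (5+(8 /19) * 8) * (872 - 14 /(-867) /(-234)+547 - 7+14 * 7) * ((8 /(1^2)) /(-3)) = -64945302392 /1927341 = -33696.84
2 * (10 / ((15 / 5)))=20 / 3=6.67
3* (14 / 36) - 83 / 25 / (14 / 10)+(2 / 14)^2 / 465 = -1.20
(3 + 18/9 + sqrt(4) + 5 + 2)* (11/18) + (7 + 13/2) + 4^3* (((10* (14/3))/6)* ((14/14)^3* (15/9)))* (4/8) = 23591/54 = 436.87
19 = 19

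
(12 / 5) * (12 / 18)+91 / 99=1247 / 495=2.52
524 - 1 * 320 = 204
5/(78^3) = 5/474552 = 0.00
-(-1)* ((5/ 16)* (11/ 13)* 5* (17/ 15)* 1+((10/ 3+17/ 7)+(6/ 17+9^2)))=2193355/ 24752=88.61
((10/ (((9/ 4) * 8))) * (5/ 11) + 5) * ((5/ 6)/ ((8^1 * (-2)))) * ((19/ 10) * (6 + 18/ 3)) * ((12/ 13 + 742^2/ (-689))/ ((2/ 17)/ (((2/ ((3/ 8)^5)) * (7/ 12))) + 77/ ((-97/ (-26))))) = 46604967772160/ 193219924491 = 241.20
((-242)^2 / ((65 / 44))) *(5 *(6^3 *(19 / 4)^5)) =10767011941323 / 104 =103528960974.26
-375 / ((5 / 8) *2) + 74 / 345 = -103426 / 345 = -299.79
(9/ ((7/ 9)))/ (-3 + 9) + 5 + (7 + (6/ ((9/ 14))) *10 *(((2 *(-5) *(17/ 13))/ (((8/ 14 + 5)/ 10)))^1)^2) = 555261573665/ 10796058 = 51431.88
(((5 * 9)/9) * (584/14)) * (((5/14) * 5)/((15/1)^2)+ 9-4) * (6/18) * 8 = 3685040/1323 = 2785.37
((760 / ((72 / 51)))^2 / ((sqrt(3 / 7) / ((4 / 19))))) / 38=14450*sqrt(21) / 27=2452.53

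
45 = 45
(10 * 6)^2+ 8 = 3608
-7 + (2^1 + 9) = 4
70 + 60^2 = 3670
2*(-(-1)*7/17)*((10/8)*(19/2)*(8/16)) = 4.89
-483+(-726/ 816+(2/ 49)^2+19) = -151802681/ 326536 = -464.89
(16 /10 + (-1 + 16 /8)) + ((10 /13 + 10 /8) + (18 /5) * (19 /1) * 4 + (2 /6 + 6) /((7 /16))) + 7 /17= 27206209 /92820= 293.11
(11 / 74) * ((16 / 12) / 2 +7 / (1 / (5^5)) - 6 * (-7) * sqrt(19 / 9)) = 77 * sqrt(19) / 37 +721897 / 222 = 3260.86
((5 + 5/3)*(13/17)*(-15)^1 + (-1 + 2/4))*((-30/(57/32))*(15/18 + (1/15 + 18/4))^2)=61049376/1615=37801.47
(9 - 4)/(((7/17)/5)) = 425/7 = 60.71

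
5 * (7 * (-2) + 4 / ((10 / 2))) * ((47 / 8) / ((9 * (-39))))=517 / 468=1.10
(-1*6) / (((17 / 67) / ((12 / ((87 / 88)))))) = -141504 / 493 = -287.03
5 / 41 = 0.12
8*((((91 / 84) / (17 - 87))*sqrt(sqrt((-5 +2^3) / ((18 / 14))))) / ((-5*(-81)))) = -13*3^(3 / 4)*7^(1 / 4) / 127575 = -0.00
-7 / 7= -1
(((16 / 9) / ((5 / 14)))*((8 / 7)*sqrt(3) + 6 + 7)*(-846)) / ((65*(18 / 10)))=-539.16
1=1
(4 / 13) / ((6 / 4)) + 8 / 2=164 / 39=4.21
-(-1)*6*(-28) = -168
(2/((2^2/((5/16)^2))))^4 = 390625/68719476736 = 0.00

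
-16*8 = -128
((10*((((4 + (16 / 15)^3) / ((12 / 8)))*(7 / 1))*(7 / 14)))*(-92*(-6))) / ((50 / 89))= 2017064672 / 16875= 119529.76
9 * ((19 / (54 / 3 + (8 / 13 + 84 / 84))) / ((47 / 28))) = 20748 / 3995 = 5.19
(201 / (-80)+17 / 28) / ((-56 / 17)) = 18139 / 31360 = 0.58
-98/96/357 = -7/2448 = -0.00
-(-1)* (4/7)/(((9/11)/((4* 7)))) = 176/9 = 19.56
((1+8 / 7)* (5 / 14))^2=5625 / 9604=0.59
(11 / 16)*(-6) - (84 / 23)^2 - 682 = -2960129 / 4232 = -699.46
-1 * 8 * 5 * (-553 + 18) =21400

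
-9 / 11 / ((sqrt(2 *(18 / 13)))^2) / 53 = -13 / 2332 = -0.01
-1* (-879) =879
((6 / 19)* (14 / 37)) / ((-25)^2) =84 / 439375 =0.00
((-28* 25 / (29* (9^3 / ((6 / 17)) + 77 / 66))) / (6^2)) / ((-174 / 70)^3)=300125 / 14207860728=0.00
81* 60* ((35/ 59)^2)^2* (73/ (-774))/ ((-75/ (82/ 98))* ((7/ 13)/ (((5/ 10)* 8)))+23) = -63058843575000/ 12146115497653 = -5.19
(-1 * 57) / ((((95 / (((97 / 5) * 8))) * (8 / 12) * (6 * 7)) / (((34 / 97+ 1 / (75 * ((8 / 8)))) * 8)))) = -42352 / 4375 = -9.68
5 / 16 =0.31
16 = 16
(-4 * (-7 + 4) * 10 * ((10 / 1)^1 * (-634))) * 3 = -2282400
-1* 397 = -397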